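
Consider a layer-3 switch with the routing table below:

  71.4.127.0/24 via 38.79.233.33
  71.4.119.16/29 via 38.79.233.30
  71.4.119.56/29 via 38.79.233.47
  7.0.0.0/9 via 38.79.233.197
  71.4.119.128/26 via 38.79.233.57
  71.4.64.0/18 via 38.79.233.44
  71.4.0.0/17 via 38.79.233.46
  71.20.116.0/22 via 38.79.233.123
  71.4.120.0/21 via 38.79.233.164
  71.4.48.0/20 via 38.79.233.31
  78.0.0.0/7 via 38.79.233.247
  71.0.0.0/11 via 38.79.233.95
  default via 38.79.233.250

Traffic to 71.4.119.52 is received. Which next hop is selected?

38.79.233.44

Routes whose prefix contains 71.4.119.52:
  0.0.0.0/0 (default, matches everything) -> 38.79.233.250
  71.0.0.0/11 (71.0.0.0 - 71.31.255.255) -> 38.79.233.95
  71.4.0.0/17 (71.4.0.0 - 71.4.127.255) -> 38.79.233.46
  71.4.64.0/18 (71.4.64.0 - 71.4.127.255) -> 38.79.233.44
More-specific entries that do NOT match:
  71.4.119.16/29 (71.4.119.16 - 71.4.119.23) does not contain 71.4.119.52
  71.4.119.56/29 (71.4.119.56 - 71.4.119.63) does not contain 71.4.119.52
  71.4.119.128/26 (71.4.119.128 - 71.4.119.191) does not contain 71.4.119.52
  71.4.127.0/24 (71.4.127.0 - 71.4.127.255) does not contain 71.4.119.52
  71.20.116.0/22 (71.20.116.0 - 71.20.119.255) does not contain 71.4.119.52
  71.4.120.0/21 (71.4.120.0 - 71.4.127.255) does not contain 71.4.119.52
  71.4.48.0/20 (71.4.48.0 - 71.4.63.255) does not contain 71.4.119.52
Longest matching prefix is /18 -> next hop 38.79.233.44.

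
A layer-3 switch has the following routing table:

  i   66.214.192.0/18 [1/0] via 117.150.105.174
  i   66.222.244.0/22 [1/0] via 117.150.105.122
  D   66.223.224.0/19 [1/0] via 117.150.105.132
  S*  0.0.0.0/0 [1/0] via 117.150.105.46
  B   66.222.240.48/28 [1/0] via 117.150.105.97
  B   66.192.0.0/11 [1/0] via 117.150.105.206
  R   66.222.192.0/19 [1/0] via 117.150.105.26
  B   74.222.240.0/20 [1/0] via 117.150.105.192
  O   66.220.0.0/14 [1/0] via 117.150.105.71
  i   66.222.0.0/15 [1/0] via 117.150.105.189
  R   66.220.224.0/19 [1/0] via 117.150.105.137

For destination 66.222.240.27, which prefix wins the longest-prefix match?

Entries matching 66.222.240.27:
  0.0.0.0/0 (default, matches everything)
  66.192.0.0/11 (66.192.0.0 - 66.223.255.255)
  66.220.0.0/14 (66.220.0.0 - 66.223.255.255)
  66.222.0.0/15 (66.222.0.0 - 66.223.255.255)
Most specific is 66.222.0.0/15.

66.222.0.0/15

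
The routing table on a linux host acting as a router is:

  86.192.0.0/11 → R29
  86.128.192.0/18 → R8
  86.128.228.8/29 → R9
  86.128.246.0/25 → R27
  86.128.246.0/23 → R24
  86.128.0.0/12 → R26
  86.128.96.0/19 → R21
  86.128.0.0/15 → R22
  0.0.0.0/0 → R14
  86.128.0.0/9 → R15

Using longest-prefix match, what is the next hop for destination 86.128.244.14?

R8

Routes whose prefix contains 86.128.244.14:
  0.0.0.0/0 (default, matches everything) -> R14
  86.128.0.0/9 (86.128.0.0 - 86.255.255.255) -> R15
  86.128.0.0/12 (86.128.0.0 - 86.143.255.255) -> R26
  86.128.0.0/15 (86.128.0.0 - 86.129.255.255) -> R22
  86.128.192.0/18 (86.128.192.0 - 86.128.255.255) -> R8
More-specific entries that do NOT match:
  86.128.228.8/29 (86.128.228.8 - 86.128.228.15) does not contain 86.128.244.14
  86.128.246.0/25 (86.128.246.0 - 86.128.246.127) does not contain 86.128.244.14
  86.128.246.0/23 (86.128.246.0 - 86.128.247.255) does not contain 86.128.244.14
  86.128.96.0/19 (86.128.96.0 - 86.128.127.255) does not contain 86.128.244.14
Longest matching prefix is /18 -> next hop R8.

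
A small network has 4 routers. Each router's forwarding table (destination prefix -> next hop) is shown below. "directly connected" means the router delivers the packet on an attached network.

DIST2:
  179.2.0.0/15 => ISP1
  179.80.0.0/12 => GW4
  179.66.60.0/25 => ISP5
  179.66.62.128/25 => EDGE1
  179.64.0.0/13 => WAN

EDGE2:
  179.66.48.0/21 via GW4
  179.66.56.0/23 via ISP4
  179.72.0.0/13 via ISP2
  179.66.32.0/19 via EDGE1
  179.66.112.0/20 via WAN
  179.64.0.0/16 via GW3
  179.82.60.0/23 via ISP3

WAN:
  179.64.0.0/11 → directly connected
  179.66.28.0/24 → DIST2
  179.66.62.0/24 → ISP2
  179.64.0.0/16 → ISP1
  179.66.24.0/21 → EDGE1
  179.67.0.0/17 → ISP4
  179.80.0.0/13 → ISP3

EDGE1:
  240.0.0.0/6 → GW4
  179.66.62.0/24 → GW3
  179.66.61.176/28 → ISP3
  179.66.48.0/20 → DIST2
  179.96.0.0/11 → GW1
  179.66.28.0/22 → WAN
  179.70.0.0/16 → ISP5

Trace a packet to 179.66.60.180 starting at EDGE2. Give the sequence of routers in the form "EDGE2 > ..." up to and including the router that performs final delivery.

EDGE2 > EDGE1 > DIST2 > WAN

At EDGE2: longest match for 179.66.60.180 is 179.66.32.0/19 -> EDGE1
At EDGE1: longest match for 179.66.60.180 is 179.66.48.0/20 -> DIST2
At DIST2: longest match for 179.66.60.180 is 179.64.0.0/13 -> WAN
At WAN: longest match for 179.66.60.180 is 179.64.0.0/11 -> directly connected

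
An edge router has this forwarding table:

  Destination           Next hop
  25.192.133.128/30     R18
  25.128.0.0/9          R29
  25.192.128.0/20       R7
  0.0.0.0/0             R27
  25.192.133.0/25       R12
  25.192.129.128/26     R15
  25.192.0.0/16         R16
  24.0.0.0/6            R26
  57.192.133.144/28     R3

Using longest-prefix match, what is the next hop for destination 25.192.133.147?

Routes whose prefix contains 25.192.133.147:
  0.0.0.0/0 (default, matches everything) -> R27
  24.0.0.0/6 (24.0.0.0 - 27.255.255.255) -> R26
  25.128.0.0/9 (25.128.0.0 - 25.255.255.255) -> R29
  25.192.0.0/16 (25.192.0.0 - 25.192.255.255) -> R16
  25.192.128.0/20 (25.192.128.0 - 25.192.143.255) -> R7
More-specific entries that do NOT match:
  25.192.133.128/30 (25.192.133.128 - 25.192.133.131) does not contain 25.192.133.147
  57.192.133.144/28 (57.192.133.144 - 57.192.133.159) does not contain 25.192.133.147
  25.192.129.128/26 (25.192.129.128 - 25.192.129.191) does not contain 25.192.133.147
  25.192.133.0/25 (25.192.133.0 - 25.192.133.127) does not contain 25.192.133.147
Longest matching prefix is /20 -> next hop R7.

R7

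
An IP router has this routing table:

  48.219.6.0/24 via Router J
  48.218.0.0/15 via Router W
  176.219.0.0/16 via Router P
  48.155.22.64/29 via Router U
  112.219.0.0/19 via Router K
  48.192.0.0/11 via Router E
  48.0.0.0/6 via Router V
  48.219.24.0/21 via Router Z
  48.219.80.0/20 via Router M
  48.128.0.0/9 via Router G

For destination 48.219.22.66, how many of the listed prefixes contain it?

4

Prefixes containing 48.219.22.66:
  48.0.0.0/6 (48.0.0.0 - 51.255.255.255)
  48.128.0.0/9 (48.128.0.0 - 48.255.255.255)
  48.192.0.0/11 (48.192.0.0 - 48.223.255.255)
  48.218.0.0/15 (48.218.0.0 - 48.219.255.255)
Total matching entries: 4.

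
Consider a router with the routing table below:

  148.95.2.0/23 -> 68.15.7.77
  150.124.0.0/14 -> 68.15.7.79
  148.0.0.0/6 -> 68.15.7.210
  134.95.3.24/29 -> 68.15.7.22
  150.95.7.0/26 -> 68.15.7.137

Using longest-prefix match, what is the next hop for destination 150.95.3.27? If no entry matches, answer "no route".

68.15.7.210

Routes whose prefix contains 150.95.3.27:
  148.0.0.0/6 (148.0.0.0 - 151.255.255.255) -> 68.15.7.210
More-specific entries that do NOT match:
  134.95.3.24/29 (134.95.3.24 - 134.95.3.31) does not contain 150.95.3.27
  150.95.7.0/26 (150.95.7.0 - 150.95.7.63) does not contain 150.95.3.27
  148.95.2.0/23 (148.95.2.0 - 148.95.3.255) does not contain 150.95.3.27
  150.124.0.0/14 (150.124.0.0 - 150.127.255.255) does not contain 150.95.3.27
Longest matching prefix is /6 -> next hop 68.15.7.210.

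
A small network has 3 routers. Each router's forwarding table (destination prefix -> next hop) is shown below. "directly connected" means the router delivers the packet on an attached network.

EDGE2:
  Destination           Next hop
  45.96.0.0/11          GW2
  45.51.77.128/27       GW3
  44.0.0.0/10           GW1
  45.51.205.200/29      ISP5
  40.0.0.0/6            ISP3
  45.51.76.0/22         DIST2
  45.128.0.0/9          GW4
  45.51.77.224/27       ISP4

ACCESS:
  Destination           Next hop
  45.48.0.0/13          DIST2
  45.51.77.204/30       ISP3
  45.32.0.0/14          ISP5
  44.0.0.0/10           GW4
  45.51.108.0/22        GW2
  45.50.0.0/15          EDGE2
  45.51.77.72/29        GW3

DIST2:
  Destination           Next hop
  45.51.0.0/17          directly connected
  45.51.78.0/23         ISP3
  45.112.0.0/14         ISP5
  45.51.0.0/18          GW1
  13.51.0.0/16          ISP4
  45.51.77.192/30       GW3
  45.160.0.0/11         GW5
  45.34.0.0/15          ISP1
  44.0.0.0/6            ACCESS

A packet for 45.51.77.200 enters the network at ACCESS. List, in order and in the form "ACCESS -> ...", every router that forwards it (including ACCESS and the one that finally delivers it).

ACCESS -> EDGE2 -> DIST2

At ACCESS: longest match for 45.51.77.200 is 45.50.0.0/15 -> EDGE2
At EDGE2: longest match for 45.51.77.200 is 45.51.76.0/22 -> DIST2
At DIST2: longest match for 45.51.77.200 is 45.51.0.0/17 -> directly connected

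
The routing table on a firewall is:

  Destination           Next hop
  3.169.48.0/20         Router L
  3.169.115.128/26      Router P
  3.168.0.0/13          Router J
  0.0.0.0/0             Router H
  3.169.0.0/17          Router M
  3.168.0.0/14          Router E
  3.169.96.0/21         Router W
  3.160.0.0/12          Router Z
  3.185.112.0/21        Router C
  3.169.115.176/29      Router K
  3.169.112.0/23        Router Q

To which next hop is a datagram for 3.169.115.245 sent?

Routes whose prefix contains 3.169.115.245:
  0.0.0.0/0 (default, matches everything) -> Router H
  3.160.0.0/12 (3.160.0.0 - 3.175.255.255) -> Router Z
  3.168.0.0/13 (3.168.0.0 - 3.175.255.255) -> Router J
  3.168.0.0/14 (3.168.0.0 - 3.171.255.255) -> Router E
  3.169.0.0/17 (3.169.0.0 - 3.169.127.255) -> Router M
More-specific entries that do NOT match:
  3.169.115.176/29 (3.169.115.176 - 3.169.115.183) does not contain 3.169.115.245
  3.169.115.128/26 (3.169.115.128 - 3.169.115.191) does not contain 3.169.115.245
  3.169.112.0/23 (3.169.112.0 - 3.169.113.255) does not contain 3.169.115.245
  3.169.96.0/21 (3.169.96.0 - 3.169.103.255) does not contain 3.169.115.245
  3.185.112.0/21 (3.185.112.0 - 3.185.119.255) does not contain 3.169.115.245
  3.169.48.0/20 (3.169.48.0 - 3.169.63.255) does not contain 3.169.115.245
Longest matching prefix is /17 -> next hop Router M.

Router M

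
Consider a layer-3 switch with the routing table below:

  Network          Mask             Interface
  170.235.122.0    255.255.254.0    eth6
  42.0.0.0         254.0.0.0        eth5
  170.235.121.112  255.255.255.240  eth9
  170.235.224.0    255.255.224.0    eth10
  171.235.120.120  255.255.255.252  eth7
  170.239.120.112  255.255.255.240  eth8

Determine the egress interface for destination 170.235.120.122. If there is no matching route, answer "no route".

no route

No entry's prefix contains 170.235.120.122; there is no default route.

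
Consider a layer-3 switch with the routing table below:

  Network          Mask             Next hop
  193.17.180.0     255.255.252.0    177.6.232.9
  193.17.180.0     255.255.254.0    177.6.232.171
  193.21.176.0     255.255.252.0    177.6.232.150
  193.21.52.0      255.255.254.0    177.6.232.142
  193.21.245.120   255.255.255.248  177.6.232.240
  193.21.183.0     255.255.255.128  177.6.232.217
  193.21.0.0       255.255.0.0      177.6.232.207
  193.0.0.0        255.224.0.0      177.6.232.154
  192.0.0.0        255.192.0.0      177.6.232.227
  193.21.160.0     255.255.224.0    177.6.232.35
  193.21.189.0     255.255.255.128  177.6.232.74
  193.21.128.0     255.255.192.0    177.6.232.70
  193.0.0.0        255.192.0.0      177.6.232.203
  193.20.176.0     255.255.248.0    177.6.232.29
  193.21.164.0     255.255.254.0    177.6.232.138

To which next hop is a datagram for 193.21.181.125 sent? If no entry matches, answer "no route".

Routes whose prefix contains 193.21.181.125:
  193.0.0.0/10 (193.0.0.0 - 193.63.255.255) -> 177.6.232.203
  193.0.0.0/11 (193.0.0.0 - 193.31.255.255) -> 177.6.232.154
  193.21.0.0/16 (193.21.0.0 - 193.21.255.255) -> 177.6.232.207
  193.21.128.0/18 (193.21.128.0 - 193.21.191.255) -> 177.6.232.70
  193.21.160.0/19 (193.21.160.0 - 193.21.191.255) -> 177.6.232.35
More-specific entries that do NOT match:
  193.21.245.120/29 (193.21.245.120 - 193.21.245.127) does not contain 193.21.181.125
  193.21.183.0/25 (193.21.183.0 - 193.21.183.127) does not contain 193.21.181.125
  193.21.189.0/25 (193.21.189.0 - 193.21.189.127) does not contain 193.21.181.125
  193.17.180.0/23 (193.17.180.0 - 193.17.181.255) does not contain 193.21.181.125
  193.21.52.0/23 (193.21.52.0 - 193.21.53.255) does not contain 193.21.181.125
  193.21.164.0/23 (193.21.164.0 - 193.21.165.255) does not contain 193.21.181.125
  193.17.180.0/22 (193.17.180.0 - 193.17.183.255) does not contain 193.21.181.125
  193.21.176.0/22 (193.21.176.0 - 193.21.179.255) does not contain 193.21.181.125
  193.20.176.0/21 (193.20.176.0 - 193.20.183.255) does not contain 193.21.181.125
Longest matching prefix is /19 -> next hop 177.6.232.35.

177.6.232.35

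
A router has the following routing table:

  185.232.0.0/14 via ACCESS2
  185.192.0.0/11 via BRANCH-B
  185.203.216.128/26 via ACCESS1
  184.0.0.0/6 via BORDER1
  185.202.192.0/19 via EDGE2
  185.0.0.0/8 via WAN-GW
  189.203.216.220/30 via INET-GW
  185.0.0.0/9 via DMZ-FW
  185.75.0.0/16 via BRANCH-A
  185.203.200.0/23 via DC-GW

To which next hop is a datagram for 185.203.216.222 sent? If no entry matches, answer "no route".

BRANCH-B

Routes whose prefix contains 185.203.216.222:
  184.0.0.0/6 (184.0.0.0 - 187.255.255.255) -> BORDER1
  185.0.0.0/8 (185.0.0.0 - 185.255.255.255) -> WAN-GW
  185.192.0.0/11 (185.192.0.0 - 185.223.255.255) -> BRANCH-B
More-specific entries that do NOT match:
  189.203.216.220/30 (189.203.216.220 - 189.203.216.223) does not contain 185.203.216.222
  185.203.216.128/26 (185.203.216.128 - 185.203.216.191) does not contain 185.203.216.222
  185.203.200.0/23 (185.203.200.0 - 185.203.201.255) does not contain 185.203.216.222
  185.202.192.0/19 (185.202.192.0 - 185.202.223.255) does not contain 185.203.216.222
  185.75.0.0/16 (185.75.0.0 - 185.75.255.255) does not contain 185.203.216.222
  185.232.0.0/14 (185.232.0.0 - 185.235.255.255) does not contain 185.203.216.222
Longest matching prefix is /11 -> next hop BRANCH-B.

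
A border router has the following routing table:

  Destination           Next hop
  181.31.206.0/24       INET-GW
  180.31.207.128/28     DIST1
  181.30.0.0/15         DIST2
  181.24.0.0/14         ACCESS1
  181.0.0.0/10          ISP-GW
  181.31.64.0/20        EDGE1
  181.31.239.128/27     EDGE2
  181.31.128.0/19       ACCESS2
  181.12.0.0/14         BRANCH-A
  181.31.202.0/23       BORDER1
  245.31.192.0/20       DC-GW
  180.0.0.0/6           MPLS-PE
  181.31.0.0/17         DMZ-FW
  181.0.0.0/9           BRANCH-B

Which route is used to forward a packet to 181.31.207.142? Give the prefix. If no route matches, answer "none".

181.30.0.0/15

Entries matching 181.31.207.142:
  180.0.0.0/6 (180.0.0.0 - 183.255.255.255)
  181.0.0.0/9 (181.0.0.0 - 181.127.255.255)
  181.0.0.0/10 (181.0.0.0 - 181.63.255.255)
  181.30.0.0/15 (181.30.0.0 - 181.31.255.255)
Most specific is 181.30.0.0/15.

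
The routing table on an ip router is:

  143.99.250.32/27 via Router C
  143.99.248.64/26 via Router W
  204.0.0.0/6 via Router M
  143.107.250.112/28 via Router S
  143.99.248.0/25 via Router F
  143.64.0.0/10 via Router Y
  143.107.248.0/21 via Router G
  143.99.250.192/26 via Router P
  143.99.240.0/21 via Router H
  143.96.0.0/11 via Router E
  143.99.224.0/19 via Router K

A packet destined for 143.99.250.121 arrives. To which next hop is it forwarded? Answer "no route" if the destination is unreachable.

Router K

Routes whose prefix contains 143.99.250.121:
  143.64.0.0/10 (143.64.0.0 - 143.127.255.255) -> Router Y
  143.96.0.0/11 (143.96.0.0 - 143.127.255.255) -> Router E
  143.99.224.0/19 (143.99.224.0 - 143.99.255.255) -> Router K
More-specific entries that do NOT match:
  143.107.250.112/28 (143.107.250.112 - 143.107.250.127) does not contain 143.99.250.121
  143.99.250.32/27 (143.99.250.32 - 143.99.250.63) does not contain 143.99.250.121
  143.99.248.64/26 (143.99.248.64 - 143.99.248.127) does not contain 143.99.250.121
  143.99.250.192/26 (143.99.250.192 - 143.99.250.255) does not contain 143.99.250.121
  143.99.248.0/25 (143.99.248.0 - 143.99.248.127) does not contain 143.99.250.121
  143.107.248.0/21 (143.107.248.0 - 143.107.255.255) does not contain 143.99.250.121
  143.99.240.0/21 (143.99.240.0 - 143.99.247.255) does not contain 143.99.250.121
Longest matching prefix is /19 -> next hop Router K.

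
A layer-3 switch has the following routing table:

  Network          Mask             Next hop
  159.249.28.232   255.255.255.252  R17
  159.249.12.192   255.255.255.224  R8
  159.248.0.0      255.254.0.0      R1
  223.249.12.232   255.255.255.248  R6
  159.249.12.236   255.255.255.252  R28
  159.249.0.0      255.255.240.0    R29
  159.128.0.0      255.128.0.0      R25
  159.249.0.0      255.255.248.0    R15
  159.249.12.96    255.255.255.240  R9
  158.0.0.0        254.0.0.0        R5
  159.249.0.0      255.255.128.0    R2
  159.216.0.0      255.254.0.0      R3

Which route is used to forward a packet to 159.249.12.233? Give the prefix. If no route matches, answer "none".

159.249.0.0/20

Entries matching 159.249.12.233:
  158.0.0.0/7 (158.0.0.0 - 159.255.255.255)
  159.128.0.0/9 (159.128.0.0 - 159.255.255.255)
  159.248.0.0/15 (159.248.0.0 - 159.249.255.255)
  159.249.0.0/17 (159.249.0.0 - 159.249.127.255)
  159.249.0.0/20 (159.249.0.0 - 159.249.15.255)
Most specific is 159.249.0.0/20.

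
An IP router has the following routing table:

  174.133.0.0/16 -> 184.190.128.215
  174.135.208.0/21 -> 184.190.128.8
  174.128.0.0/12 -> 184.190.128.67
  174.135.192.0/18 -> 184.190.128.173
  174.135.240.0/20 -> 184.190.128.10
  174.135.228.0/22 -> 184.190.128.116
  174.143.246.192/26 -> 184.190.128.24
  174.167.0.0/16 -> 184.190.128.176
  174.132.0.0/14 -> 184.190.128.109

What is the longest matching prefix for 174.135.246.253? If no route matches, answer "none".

Entries matching 174.135.246.253:
  174.128.0.0/12 (174.128.0.0 - 174.143.255.255)
  174.132.0.0/14 (174.132.0.0 - 174.135.255.255)
  174.135.192.0/18 (174.135.192.0 - 174.135.255.255)
  174.135.240.0/20 (174.135.240.0 - 174.135.255.255)
Most specific is 174.135.240.0/20.

174.135.240.0/20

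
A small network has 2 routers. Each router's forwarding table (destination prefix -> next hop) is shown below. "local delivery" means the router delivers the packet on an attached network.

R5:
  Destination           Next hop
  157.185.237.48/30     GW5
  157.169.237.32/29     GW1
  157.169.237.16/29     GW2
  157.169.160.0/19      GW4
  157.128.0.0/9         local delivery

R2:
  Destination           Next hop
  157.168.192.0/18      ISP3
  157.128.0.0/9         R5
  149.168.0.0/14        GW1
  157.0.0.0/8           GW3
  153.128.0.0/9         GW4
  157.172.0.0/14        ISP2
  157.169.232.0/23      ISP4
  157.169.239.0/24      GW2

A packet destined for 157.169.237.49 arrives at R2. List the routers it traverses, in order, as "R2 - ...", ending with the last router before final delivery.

At R2: longest match for 157.169.237.49 is 157.128.0.0/9 -> R5
At R5: longest match for 157.169.237.49 is 157.128.0.0/9 -> local delivery

R2 - R5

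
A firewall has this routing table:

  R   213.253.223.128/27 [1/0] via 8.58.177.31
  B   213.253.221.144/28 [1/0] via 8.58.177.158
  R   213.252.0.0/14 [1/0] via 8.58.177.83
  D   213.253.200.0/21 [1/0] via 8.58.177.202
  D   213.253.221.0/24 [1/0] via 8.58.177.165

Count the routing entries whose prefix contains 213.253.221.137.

Prefixes containing 213.253.221.137:
  213.252.0.0/14 (213.252.0.0 - 213.255.255.255)
  213.253.221.0/24 (213.253.221.0 - 213.253.221.255)
Total matching entries: 2.

2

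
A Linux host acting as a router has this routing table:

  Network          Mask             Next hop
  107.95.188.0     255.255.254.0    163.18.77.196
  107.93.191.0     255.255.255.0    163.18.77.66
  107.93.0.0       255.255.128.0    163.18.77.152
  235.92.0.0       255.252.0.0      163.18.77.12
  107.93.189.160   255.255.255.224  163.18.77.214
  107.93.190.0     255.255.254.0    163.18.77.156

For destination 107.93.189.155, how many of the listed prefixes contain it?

No listed prefix contains 107.93.189.155.
Total matching entries: 0.

0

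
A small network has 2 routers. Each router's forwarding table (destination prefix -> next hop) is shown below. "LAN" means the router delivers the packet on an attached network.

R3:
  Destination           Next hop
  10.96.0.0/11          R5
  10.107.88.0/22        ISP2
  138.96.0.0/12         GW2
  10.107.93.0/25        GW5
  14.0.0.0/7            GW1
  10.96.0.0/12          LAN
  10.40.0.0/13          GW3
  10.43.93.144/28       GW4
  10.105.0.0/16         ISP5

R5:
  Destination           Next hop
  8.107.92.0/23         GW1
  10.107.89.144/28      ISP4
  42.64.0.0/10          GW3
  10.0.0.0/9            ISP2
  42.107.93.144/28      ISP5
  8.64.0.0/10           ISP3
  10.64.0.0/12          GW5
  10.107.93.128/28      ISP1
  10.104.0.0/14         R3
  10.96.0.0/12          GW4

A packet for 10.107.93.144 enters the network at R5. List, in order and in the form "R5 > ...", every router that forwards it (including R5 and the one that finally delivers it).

R5 > R3

At R5: longest match for 10.107.93.144 is 10.104.0.0/14 -> R3
At R3: longest match for 10.107.93.144 is 10.96.0.0/12 -> LAN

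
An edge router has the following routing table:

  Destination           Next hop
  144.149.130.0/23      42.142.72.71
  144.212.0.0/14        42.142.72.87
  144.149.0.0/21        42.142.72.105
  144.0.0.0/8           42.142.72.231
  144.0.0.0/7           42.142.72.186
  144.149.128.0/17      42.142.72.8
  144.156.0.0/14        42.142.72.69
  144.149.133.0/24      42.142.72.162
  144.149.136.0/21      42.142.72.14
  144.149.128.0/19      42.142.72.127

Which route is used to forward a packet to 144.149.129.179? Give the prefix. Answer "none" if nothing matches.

144.149.128.0/19

Entries matching 144.149.129.179:
  144.0.0.0/7 (144.0.0.0 - 145.255.255.255)
  144.0.0.0/8 (144.0.0.0 - 144.255.255.255)
  144.149.128.0/17 (144.149.128.0 - 144.149.255.255)
  144.149.128.0/19 (144.149.128.0 - 144.149.159.255)
Most specific is 144.149.128.0/19.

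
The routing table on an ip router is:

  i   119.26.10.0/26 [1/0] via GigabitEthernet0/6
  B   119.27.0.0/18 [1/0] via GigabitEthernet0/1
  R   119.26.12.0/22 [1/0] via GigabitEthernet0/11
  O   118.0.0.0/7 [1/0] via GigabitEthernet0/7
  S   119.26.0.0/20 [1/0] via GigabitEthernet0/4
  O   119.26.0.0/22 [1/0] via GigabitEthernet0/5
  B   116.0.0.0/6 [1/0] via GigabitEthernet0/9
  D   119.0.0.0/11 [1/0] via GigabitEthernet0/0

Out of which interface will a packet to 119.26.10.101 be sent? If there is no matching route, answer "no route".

GigabitEthernet0/4

Routes whose prefix contains 119.26.10.101:
  116.0.0.0/6 (116.0.0.0 - 119.255.255.255) -> GigabitEthernet0/9
  118.0.0.0/7 (118.0.0.0 - 119.255.255.255) -> GigabitEthernet0/7
  119.0.0.0/11 (119.0.0.0 - 119.31.255.255) -> GigabitEthernet0/0
  119.26.0.0/20 (119.26.0.0 - 119.26.15.255) -> GigabitEthernet0/4
More-specific entries that do NOT match:
  119.26.10.0/26 (119.26.10.0 - 119.26.10.63) does not contain 119.26.10.101
  119.26.12.0/22 (119.26.12.0 - 119.26.15.255) does not contain 119.26.10.101
  119.26.0.0/22 (119.26.0.0 - 119.26.3.255) does not contain 119.26.10.101
Longest matching prefix is /20 -> interface GigabitEthernet0/4.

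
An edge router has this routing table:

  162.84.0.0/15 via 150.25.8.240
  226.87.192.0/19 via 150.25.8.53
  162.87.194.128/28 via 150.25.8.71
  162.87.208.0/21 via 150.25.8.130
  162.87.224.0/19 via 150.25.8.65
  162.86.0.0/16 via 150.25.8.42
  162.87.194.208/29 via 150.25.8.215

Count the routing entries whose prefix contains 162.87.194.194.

No listed prefix contains 162.87.194.194.
Total matching entries: 0.

0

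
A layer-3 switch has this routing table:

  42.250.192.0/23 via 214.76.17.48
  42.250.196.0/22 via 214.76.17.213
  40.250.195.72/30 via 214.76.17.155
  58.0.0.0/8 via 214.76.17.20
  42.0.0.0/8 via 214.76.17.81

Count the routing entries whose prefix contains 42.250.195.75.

Prefixes containing 42.250.195.75:
  42.0.0.0/8 (42.0.0.0 - 42.255.255.255)
Total matching entries: 1.

1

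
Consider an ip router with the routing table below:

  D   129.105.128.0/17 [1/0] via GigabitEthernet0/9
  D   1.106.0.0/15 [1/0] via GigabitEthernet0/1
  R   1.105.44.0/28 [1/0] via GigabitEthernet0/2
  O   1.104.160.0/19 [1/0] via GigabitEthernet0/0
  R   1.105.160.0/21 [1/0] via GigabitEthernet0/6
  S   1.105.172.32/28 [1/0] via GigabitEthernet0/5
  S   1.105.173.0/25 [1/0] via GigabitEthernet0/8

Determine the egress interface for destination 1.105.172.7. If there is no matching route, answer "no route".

No entry's prefix contains 1.105.172.7; there is no default route.

no route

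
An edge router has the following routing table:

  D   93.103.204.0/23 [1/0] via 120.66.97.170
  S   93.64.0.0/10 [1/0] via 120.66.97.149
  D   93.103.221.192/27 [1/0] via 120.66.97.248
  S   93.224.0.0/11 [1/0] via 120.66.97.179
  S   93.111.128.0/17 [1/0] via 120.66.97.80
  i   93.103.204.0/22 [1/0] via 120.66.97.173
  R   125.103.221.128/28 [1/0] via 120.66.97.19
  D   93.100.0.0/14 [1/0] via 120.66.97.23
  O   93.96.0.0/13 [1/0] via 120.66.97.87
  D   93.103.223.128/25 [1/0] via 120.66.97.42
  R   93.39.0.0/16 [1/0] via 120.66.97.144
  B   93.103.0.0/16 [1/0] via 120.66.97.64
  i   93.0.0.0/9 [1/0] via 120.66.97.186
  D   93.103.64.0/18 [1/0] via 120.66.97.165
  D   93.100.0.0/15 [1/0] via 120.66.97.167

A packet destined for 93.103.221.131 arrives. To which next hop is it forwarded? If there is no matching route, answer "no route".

Routes whose prefix contains 93.103.221.131:
  93.0.0.0/9 (93.0.0.0 - 93.127.255.255) -> 120.66.97.186
  93.64.0.0/10 (93.64.0.0 - 93.127.255.255) -> 120.66.97.149
  93.96.0.0/13 (93.96.0.0 - 93.103.255.255) -> 120.66.97.87
  93.100.0.0/14 (93.100.0.0 - 93.103.255.255) -> 120.66.97.23
  93.103.0.0/16 (93.103.0.0 - 93.103.255.255) -> 120.66.97.64
More-specific entries that do NOT match:
  125.103.221.128/28 (125.103.221.128 - 125.103.221.143) does not contain 93.103.221.131
  93.103.221.192/27 (93.103.221.192 - 93.103.221.223) does not contain 93.103.221.131
  93.103.223.128/25 (93.103.223.128 - 93.103.223.255) does not contain 93.103.221.131
  93.103.204.0/23 (93.103.204.0 - 93.103.205.255) does not contain 93.103.221.131
  93.103.204.0/22 (93.103.204.0 - 93.103.207.255) does not contain 93.103.221.131
  93.103.64.0/18 (93.103.64.0 - 93.103.127.255) does not contain 93.103.221.131
  93.111.128.0/17 (93.111.128.0 - 93.111.255.255) does not contain 93.103.221.131
Longest matching prefix is /16 -> next hop 120.66.97.64.

120.66.97.64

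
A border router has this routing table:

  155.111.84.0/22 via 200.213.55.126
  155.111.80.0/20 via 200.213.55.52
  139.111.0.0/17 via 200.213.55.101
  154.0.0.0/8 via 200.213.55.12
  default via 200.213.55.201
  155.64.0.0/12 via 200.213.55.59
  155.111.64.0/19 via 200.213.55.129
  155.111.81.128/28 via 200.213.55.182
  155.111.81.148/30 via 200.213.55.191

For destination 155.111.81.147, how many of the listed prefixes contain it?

3

Prefixes containing 155.111.81.147:
  0.0.0.0/0 (default, matches everything)
  155.111.64.0/19 (155.111.64.0 - 155.111.95.255)
  155.111.80.0/20 (155.111.80.0 - 155.111.95.255)
Total matching entries: 3.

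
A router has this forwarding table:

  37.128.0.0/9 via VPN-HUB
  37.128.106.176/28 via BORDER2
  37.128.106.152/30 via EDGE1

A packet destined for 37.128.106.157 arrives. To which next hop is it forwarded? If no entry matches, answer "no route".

VPN-HUB

Routes whose prefix contains 37.128.106.157:
  37.128.0.0/9 (37.128.0.0 - 37.255.255.255) -> VPN-HUB
More-specific entries that do NOT match:
  37.128.106.152/30 (37.128.106.152 - 37.128.106.155) does not contain 37.128.106.157
  37.128.106.176/28 (37.128.106.176 - 37.128.106.191) does not contain 37.128.106.157
Longest matching prefix is /9 -> next hop VPN-HUB.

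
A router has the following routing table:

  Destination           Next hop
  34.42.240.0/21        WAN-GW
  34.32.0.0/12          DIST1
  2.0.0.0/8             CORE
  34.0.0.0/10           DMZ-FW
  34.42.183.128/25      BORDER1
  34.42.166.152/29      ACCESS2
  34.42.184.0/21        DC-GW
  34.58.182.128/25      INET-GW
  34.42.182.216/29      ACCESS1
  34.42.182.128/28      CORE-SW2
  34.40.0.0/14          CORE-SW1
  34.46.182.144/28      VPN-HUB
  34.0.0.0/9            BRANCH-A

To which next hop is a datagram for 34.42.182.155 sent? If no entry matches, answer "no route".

CORE-SW1

Routes whose prefix contains 34.42.182.155:
  34.0.0.0/9 (34.0.0.0 - 34.127.255.255) -> BRANCH-A
  34.0.0.0/10 (34.0.0.0 - 34.63.255.255) -> DMZ-FW
  34.32.0.0/12 (34.32.0.0 - 34.47.255.255) -> DIST1
  34.40.0.0/14 (34.40.0.0 - 34.43.255.255) -> CORE-SW1
More-specific entries that do NOT match:
  34.42.166.152/29 (34.42.166.152 - 34.42.166.159) does not contain 34.42.182.155
  34.42.182.216/29 (34.42.182.216 - 34.42.182.223) does not contain 34.42.182.155
  34.42.182.128/28 (34.42.182.128 - 34.42.182.143) does not contain 34.42.182.155
  34.46.182.144/28 (34.46.182.144 - 34.46.182.159) does not contain 34.42.182.155
  34.42.183.128/25 (34.42.183.128 - 34.42.183.255) does not contain 34.42.182.155
  34.58.182.128/25 (34.58.182.128 - 34.58.182.255) does not contain 34.42.182.155
  34.42.240.0/21 (34.42.240.0 - 34.42.247.255) does not contain 34.42.182.155
  34.42.184.0/21 (34.42.184.0 - 34.42.191.255) does not contain 34.42.182.155
Longest matching prefix is /14 -> next hop CORE-SW1.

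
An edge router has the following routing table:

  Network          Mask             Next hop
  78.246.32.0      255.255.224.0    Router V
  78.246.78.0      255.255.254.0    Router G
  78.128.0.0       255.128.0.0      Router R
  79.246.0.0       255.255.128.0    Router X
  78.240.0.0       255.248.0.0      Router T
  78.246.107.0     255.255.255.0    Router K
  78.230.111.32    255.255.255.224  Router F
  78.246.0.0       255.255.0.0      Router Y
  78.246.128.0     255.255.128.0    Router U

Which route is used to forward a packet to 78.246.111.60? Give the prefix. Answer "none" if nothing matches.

Entries matching 78.246.111.60:
  78.128.0.0/9 (78.128.0.0 - 78.255.255.255)
  78.240.0.0/13 (78.240.0.0 - 78.247.255.255)
  78.246.0.0/16 (78.246.0.0 - 78.246.255.255)
Most specific is 78.246.0.0/16.

78.246.0.0/16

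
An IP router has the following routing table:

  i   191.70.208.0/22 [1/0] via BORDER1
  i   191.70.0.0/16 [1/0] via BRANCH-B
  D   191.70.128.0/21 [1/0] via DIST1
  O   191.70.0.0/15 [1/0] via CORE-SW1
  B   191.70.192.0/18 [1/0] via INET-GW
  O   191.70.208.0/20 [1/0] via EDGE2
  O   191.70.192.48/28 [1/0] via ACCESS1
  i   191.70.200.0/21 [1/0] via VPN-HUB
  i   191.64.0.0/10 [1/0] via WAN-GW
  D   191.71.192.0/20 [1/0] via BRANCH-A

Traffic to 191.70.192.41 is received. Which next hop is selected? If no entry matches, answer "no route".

Routes whose prefix contains 191.70.192.41:
  191.64.0.0/10 (191.64.0.0 - 191.127.255.255) -> WAN-GW
  191.70.0.0/15 (191.70.0.0 - 191.71.255.255) -> CORE-SW1
  191.70.0.0/16 (191.70.0.0 - 191.70.255.255) -> BRANCH-B
  191.70.192.0/18 (191.70.192.0 - 191.70.255.255) -> INET-GW
More-specific entries that do NOT match:
  191.70.192.48/28 (191.70.192.48 - 191.70.192.63) does not contain 191.70.192.41
  191.70.208.0/22 (191.70.208.0 - 191.70.211.255) does not contain 191.70.192.41
  191.70.128.0/21 (191.70.128.0 - 191.70.135.255) does not contain 191.70.192.41
  191.70.200.0/21 (191.70.200.0 - 191.70.207.255) does not contain 191.70.192.41
  191.70.208.0/20 (191.70.208.0 - 191.70.223.255) does not contain 191.70.192.41
  191.71.192.0/20 (191.71.192.0 - 191.71.207.255) does not contain 191.70.192.41
Longest matching prefix is /18 -> next hop INET-GW.

INET-GW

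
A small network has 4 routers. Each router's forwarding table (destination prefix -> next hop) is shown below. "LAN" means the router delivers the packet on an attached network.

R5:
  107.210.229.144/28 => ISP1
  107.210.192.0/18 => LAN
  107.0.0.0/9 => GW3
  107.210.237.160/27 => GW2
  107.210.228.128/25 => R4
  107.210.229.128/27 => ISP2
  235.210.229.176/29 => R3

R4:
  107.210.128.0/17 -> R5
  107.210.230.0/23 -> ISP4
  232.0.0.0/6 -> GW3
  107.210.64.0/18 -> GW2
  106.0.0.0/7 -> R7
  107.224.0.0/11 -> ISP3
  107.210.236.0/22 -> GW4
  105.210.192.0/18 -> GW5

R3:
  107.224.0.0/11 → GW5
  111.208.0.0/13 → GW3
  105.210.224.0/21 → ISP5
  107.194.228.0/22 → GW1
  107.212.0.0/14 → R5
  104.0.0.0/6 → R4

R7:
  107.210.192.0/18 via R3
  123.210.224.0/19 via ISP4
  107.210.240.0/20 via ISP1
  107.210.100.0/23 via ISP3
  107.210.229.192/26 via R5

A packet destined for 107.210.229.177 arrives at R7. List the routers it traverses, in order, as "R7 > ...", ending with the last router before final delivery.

At R7: longest match for 107.210.229.177 is 107.210.192.0/18 -> R3
At R3: longest match for 107.210.229.177 is 104.0.0.0/6 -> R4
At R4: longest match for 107.210.229.177 is 107.210.128.0/17 -> R5
At R5: longest match for 107.210.229.177 is 107.210.192.0/18 -> LAN

R7 > R3 > R4 > R5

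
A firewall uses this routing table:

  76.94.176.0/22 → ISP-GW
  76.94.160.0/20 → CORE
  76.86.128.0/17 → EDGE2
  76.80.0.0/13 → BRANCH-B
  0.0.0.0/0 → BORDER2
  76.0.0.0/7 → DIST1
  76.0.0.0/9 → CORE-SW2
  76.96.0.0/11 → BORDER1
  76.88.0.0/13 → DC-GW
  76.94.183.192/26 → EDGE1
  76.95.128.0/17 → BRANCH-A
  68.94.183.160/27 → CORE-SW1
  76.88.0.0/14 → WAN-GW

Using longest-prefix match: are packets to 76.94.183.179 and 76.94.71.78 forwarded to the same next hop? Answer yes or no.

yes

76.94.183.179: longest match 76.88.0.0/13 -> DC-GW
76.94.71.78: longest match 76.88.0.0/13 -> DC-GW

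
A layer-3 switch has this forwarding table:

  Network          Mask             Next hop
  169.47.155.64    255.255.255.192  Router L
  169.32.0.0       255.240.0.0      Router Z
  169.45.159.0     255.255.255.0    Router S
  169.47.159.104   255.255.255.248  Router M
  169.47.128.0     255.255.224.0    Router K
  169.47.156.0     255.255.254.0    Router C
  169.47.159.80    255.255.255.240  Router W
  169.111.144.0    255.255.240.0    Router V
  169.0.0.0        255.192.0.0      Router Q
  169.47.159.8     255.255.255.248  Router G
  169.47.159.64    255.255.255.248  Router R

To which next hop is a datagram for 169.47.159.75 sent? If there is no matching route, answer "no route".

Routes whose prefix contains 169.47.159.75:
  169.0.0.0/10 (169.0.0.0 - 169.63.255.255) -> Router Q
  169.32.0.0/12 (169.32.0.0 - 169.47.255.255) -> Router Z
  169.47.128.0/19 (169.47.128.0 - 169.47.159.255) -> Router K
More-specific entries that do NOT match:
  169.47.159.104/29 (169.47.159.104 - 169.47.159.111) does not contain 169.47.159.75
  169.47.159.8/29 (169.47.159.8 - 169.47.159.15) does not contain 169.47.159.75
  169.47.159.64/29 (169.47.159.64 - 169.47.159.71) does not contain 169.47.159.75
  169.47.159.80/28 (169.47.159.80 - 169.47.159.95) does not contain 169.47.159.75
  169.47.155.64/26 (169.47.155.64 - 169.47.155.127) does not contain 169.47.159.75
  169.45.159.0/24 (169.45.159.0 - 169.45.159.255) does not contain 169.47.159.75
  169.47.156.0/23 (169.47.156.0 - 169.47.157.255) does not contain 169.47.159.75
  169.111.144.0/20 (169.111.144.0 - 169.111.159.255) does not contain 169.47.159.75
Longest matching prefix is /19 -> next hop Router K.

Router K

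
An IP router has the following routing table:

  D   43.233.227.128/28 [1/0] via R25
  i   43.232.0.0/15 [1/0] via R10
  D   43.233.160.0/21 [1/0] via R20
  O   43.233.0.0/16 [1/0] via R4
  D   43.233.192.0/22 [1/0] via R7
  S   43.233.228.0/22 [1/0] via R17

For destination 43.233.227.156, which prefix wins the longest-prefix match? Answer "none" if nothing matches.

Entries matching 43.233.227.156:
  43.232.0.0/15 (43.232.0.0 - 43.233.255.255)
  43.233.0.0/16 (43.233.0.0 - 43.233.255.255)
Most specific is 43.233.0.0/16.

43.233.0.0/16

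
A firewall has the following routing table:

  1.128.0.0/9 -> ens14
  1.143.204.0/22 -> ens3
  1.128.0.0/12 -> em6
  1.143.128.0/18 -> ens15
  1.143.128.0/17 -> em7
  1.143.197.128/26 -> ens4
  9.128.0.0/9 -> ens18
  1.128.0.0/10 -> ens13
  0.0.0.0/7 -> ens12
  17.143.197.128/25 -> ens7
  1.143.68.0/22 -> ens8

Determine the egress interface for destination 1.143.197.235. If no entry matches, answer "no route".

Routes whose prefix contains 1.143.197.235:
  0.0.0.0/7 (0.0.0.0 - 1.255.255.255) -> ens12
  1.128.0.0/9 (1.128.0.0 - 1.255.255.255) -> ens14
  1.128.0.0/10 (1.128.0.0 - 1.191.255.255) -> ens13
  1.128.0.0/12 (1.128.0.0 - 1.143.255.255) -> em6
  1.143.128.0/17 (1.143.128.0 - 1.143.255.255) -> em7
More-specific entries that do NOT match:
  1.143.197.128/26 (1.143.197.128 - 1.143.197.191) does not contain 1.143.197.235
  17.143.197.128/25 (17.143.197.128 - 17.143.197.255) does not contain 1.143.197.235
  1.143.204.0/22 (1.143.204.0 - 1.143.207.255) does not contain 1.143.197.235
  1.143.68.0/22 (1.143.68.0 - 1.143.71.255) does not contain 1.143.197.235
  1.143.128.0/18 (1.143.128.0 - 1.143.191.255) does not contain 1.143.197.235
Longest matching prefix is /17 -> interface em7.

em7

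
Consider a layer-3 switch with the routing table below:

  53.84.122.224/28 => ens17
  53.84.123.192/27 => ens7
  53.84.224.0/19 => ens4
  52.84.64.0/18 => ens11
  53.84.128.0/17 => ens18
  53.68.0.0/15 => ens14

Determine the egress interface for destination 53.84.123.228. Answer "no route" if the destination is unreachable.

No entry's prefix contains 53.84.123.228; there is no default route.

no route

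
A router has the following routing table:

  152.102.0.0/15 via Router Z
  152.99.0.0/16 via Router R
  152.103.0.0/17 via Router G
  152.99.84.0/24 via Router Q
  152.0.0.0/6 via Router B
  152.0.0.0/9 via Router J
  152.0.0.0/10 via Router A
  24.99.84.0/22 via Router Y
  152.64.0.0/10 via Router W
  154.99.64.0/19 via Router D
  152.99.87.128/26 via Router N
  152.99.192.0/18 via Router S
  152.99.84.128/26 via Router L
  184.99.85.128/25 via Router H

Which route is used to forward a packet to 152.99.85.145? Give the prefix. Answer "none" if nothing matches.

152.99.0.0/16

Entries matching 152.99.85.145:
  152.0.0.0/6 (152.0.0.0 - 155.255.255.255)
  152.0.0.0/9 (152.0.0.0 - 152.127.255.255)
  152.64.0.0/10 (152.64.0.0 - 152.127.255.255)
  152.99.0.0/16 (152.99.0.0 - 152.99.255.255)
Most specific is 152.99.0.0/16.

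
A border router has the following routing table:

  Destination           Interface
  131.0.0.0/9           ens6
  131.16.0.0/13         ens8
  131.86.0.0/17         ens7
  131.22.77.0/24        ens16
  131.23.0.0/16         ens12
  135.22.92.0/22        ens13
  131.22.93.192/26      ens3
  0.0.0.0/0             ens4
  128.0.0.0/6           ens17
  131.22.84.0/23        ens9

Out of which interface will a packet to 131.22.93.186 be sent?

ens8

Routes whose prefix contains 131.22.93.186:
  0.0.0.0/0 (default, matches everything) -> ens4
  128.0.0.0/6 (128.0.0.0 - 131.255.255.255) -> ens17
  131.0.0.0/9 (131.0.0.0 - 131.127.255.255) -> ens6
  131.16.0.0/13 (131.16.0.0 - 131.23.255.255) -> ens8
More-specific entries that do NOT match:
  131.22.93.192/26 (131.22.93.192 - 131.22.93.255) does not contain 131.22.93.186
  131.22.77.0/24 (131.22.77.0 - 131.22.77.255) does not contain 131.22.93.186
  131.22.84.0/23 (131.22.84.0 - 131.22.85.255) does not contain 131.22.93.186
  135.22.92.0/22 (135.22.92.0 - 135.22.95.255) does not contain 131.22.93.186
  131.86.0.0/17 (131.86.0.0 - 131.86.127.255) does not contain 131.22.93.186
  131.23.0.0/16 (131.23.0.0 - 131.23.255.255) does not contain 131.22.93.186
Longest matching prefix is /13 -> interface ens8.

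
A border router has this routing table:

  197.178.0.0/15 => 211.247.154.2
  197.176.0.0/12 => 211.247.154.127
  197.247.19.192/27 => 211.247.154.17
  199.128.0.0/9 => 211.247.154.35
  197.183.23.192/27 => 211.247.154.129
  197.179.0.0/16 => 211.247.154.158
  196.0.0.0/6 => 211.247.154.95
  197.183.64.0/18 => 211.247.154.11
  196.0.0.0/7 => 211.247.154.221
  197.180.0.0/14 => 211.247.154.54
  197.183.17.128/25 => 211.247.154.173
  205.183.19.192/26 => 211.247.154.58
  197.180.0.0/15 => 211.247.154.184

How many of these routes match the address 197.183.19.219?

Prefixes containing 197.183.19.219:
  196.0.0.0/6 (196.0.0.0 - 199.255.255.255)
  196.0.0.0/7 (196.0.0.0 - 197.255.255.255)
  197.176.0.0/12 (197.176.0.0 - 197.191.255.255)
  197.180.0.0/14 (197.180.0.0 - 197.183.255.255)
Total matching entries: 4.

4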